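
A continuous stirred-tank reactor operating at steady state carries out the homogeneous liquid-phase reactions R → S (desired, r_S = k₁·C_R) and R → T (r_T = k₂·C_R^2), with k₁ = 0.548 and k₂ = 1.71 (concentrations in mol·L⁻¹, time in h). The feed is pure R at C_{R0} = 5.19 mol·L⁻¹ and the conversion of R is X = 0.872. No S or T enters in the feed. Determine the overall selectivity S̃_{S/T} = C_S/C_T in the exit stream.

Exit C_R = C_{R0}(1−X) = 5.19×0.128 = 0.6643 mol·L⁻¹.
Rates in a CSTR are evaluated at the outlet concentration: r_S = 0.548×0.6643 = 0.3640, r_T = 1.71×0.6643^2 = 0.7547.
Overall selectivity = C_S/C_T = r_Sτ/(r_Tτ) = r_S/r_T = 0.482.

0.482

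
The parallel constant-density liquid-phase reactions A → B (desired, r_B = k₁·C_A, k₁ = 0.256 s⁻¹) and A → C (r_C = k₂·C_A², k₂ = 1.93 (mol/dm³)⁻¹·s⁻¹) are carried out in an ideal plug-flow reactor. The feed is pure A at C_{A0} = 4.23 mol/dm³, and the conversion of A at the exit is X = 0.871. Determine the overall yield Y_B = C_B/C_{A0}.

0.0584

C_A = C_{A0}(1−X) = 0.5457 mol/dm³.
Along a PFR/batch, dC_B/dC_A = −r_B/(r_B+r_C) = −k₁/(k₁+k₂·C_A).
Integrating from C_{A0} to C_A: C_B = (0.256/1.93)·ln[(0.256+1.93·4.23)/(0.256+1.93·0.546)] = 0.1326·ln(8.420/1.309) = 0.2469 mol/dm³.
Y_B = C_B/C_{A0} = 0.2469/4.23 = 0.0584.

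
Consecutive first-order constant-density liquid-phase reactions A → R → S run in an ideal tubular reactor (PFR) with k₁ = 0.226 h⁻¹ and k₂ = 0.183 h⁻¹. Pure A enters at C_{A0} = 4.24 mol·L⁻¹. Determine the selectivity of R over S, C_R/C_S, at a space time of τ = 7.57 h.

The intermediate concentration in a first-order A→B→C sequence is C_R = k₁C_{A0}(e^(−k₁τ) − e^(−k₂τ))/(k₂−k₁).
e^(−k₁τ) = e^(−0.226×7.57) = e^(−1.711) = 0.1807; e^(−k₂τ) = e^(−1.385) = 0.2502.
C_R = 0.226×4.24/(0.183−0.226) × (0.1807−0.2502) = (-22.28)×(-0.06953) = 1.549 mol·L⁻¹.
C_A = C_{A0}e^(−k₁τ) = 0.7662 mol·L⁻¹, so C_S = C_{A0}−C_A−C_R = 1.924 mol·L⁻¹; C_R/C_S = 0.805.

0.805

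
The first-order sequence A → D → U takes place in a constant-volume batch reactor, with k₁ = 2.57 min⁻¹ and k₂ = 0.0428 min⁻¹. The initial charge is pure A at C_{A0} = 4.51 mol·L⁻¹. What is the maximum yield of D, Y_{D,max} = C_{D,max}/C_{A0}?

Evaluating C_D at t_opt = ln(k₂/k₁)/(k₂−k₁) gives C_{D,max}/C_{A0} = (k₁/k₂)^[k₂/(k₂−k₁)].
= (2.57/0.0428)^(0.0428/(0.0428−2.57)) = (60.05)^(-0.01694) = 0.9330.

0.933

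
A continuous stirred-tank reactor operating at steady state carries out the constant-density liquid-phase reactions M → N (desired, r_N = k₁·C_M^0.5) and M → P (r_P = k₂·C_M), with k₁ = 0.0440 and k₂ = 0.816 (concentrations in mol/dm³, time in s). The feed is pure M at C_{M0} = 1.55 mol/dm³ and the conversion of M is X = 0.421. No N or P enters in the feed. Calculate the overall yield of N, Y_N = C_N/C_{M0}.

Exit C_M = C_{M0}(1−X) = 1.55×0.579 = 0.8974 mol/dm³.
In a CSTR the entire volume is at exit conditions, so r_N = 0.0440×0.8974^0.5 = 0.04168 and r_P = 0.816×0.8974 = 0.7323.
Fraction of consumed M going to N: r_N/(r_N+r_P) = 0.05385.
C_N = 0.05385·C_{M0}·X = 0.05385×1.55×0.421 = 0.0351 mol/dm³; Y_N = C_N/C_{M0} = 0.0227.

0.0227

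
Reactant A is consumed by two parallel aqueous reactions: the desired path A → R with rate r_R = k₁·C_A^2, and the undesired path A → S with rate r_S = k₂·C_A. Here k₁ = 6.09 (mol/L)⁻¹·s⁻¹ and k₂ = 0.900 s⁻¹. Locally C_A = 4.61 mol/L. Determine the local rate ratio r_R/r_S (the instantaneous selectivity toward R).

31.2

S_{R/S} = r_R/r_S = (k₁·C_A^2)/(k₂·C_A) = (k₁/k₂)·C_A.
= (6.09×4.610^2) / (0.900×4.610) = 129.4/4.149 = 31.2.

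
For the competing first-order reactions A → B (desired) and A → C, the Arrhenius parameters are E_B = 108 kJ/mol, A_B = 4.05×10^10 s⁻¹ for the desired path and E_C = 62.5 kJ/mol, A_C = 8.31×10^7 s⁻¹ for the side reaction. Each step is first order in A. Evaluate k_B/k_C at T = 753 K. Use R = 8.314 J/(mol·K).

0.340

k_B/k_C = (A_B/A_C)·exp[−(E_B−E_C)/(RT)] = (A_B/A_C)·exp[(E_C−E_B)/(RT)].
(E_C−E_B)/(RT) = (62.5−108)×10³/(8.314×753) = -45500/6260 = -7.268.
k_B/k_C = (4.05×10^10/8.31×10^7)·exp(-7.268) = 487.4 × 6.976×10^-4 = 0.340.
Since E_B > E_C, raising the temperature improves selectivity toward B.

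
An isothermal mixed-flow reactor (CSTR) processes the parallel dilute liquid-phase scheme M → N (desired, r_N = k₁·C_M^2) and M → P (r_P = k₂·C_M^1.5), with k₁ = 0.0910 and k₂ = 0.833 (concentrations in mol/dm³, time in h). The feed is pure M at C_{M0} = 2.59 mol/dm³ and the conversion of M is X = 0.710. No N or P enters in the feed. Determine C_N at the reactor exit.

Exit C_M = C_{M0}(1−X) = 2.59×0.290 = 0.7511 mol/dm³.
Rates in a CSTR are evaluated at the outlet concentration: r_N = 0.0910×0.7511^2 = 0.05134, r_P = 0.833×0.7511^1.5 = 0.5422.
Fraction of consumed M going to N: r_N/(r_N+r_P) = 0.08649.
C_N = 0.08649·C_{M0}·X = 0.08649×2.59×0.710 = 0.159 mol/dm³.

0.159 mol/dm³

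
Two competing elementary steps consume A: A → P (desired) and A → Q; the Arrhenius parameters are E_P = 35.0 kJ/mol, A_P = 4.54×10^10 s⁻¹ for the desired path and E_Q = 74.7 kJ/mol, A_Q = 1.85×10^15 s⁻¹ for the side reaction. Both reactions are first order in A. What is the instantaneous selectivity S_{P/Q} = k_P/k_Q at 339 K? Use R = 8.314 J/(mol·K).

With equal orders, S_{P/Q} = k_P/k_Q = (A_P/A_Q)·exp[(E_Q−E_P)/(RT)].
(E_Q−E_P)/(RT) = (74.7−35.0)×10³/(8.314×339) = 39700/2818 = 14.09.
k_P/k_Q = (4.54×10^10/1.85×10^15)·exp(14.09) = 2.454×10^-5 × 1.310×10^6 = 32.2.

32.2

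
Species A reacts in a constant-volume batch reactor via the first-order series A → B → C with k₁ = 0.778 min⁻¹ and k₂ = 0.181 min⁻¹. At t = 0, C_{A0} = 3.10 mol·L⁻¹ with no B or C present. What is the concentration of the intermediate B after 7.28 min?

1.07 mol·L⁻¹

For first-order series with pure A initially, C_B(t) = k₁C_{A0}/(k₂−k₁)·(e^(−k₁t) − e^(−k₂t)).
e^(−k₁t) = e^(−0.778×7.28) = e^(−5.664) = 0.003469; e^(−k₂t) = e^(−1.318) = 0.2678.
C_B = 0.778×3.10/(0.181−0.778) × (0.003469−0.2678) = (-4.040)×(-0.2643) = 1.068 mol·L⁻¹.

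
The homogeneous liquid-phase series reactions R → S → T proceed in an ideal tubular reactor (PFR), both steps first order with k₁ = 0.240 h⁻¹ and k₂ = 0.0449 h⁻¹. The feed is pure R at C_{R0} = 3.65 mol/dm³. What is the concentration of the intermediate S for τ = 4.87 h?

2.21 mol/dm³

For first-order series with pure R initially, C_S(τ) = k₁C_{R0}/(k₂−k₁)·(e^(−k₁τ) − e^(−k₂τ)).
e^(−k₁τ) = e^(−0.240×4.87) = e^(−1.169) = 0.3107; e^(−k₂τ) = e^(−0.2187) = 0.8036.
C_S = 0.240×3.65/(0.0449−0.240) × (0.3107−0.8036) = (-4.490)×(-0.4929) = 2.213 mol/dm³.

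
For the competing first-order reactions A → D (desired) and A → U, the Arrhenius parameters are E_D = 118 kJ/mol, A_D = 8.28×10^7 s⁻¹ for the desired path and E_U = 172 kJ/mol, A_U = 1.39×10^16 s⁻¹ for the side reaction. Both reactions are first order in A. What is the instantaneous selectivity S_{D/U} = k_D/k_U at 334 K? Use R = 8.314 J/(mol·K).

1.66

With equal orders, S_{D/U} = k_D/k_U = (A_D/A_U)·exp[(E_U−E_D)/(RT)].
(E_U−E_D)/(RT) = (172−118)×10³/(8.314×334) = 54000/2777 = 19.45.
k_D/k_U = (8.28×10^7/1.39×10^16)·exp(19.45) = 5.957×10^-9 × 2.789×10^8 = 1.66.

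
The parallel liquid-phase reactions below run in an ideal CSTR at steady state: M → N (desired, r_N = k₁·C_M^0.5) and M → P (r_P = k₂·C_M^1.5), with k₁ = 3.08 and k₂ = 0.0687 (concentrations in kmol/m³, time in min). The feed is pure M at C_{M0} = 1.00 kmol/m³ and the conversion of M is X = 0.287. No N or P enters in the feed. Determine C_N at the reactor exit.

Exit C_M = C_{M0}(1−X) = 1.00×0.713 = 0.7130 kmol/m³.
A CSTR operates uniformly at the exit composition, giving r_N = 2.601 and r_P = 0.04136 (each k·C_M^n at C_M = 0.7130).
Fraction of consumed M going to N: r_N/(r_N+r_P) = 0.9843.
C_N = 0.9843·C_{M0}·X = 0.9843×1.00×0.287 = 0.283 kmol/m³.

0.283 kmol/m³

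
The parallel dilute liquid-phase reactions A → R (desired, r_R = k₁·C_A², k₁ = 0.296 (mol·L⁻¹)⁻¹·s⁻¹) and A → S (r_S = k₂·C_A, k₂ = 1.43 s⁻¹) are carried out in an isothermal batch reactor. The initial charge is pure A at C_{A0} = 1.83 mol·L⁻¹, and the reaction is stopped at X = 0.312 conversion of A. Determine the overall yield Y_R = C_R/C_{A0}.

0.0754

C_A = C_{A0}(1−X) = 1.259 mol·L⁻¹.
Along a PFR/batch, dC_S/dC_A = −r_S/(r_R+r_S) = −k₂/(k₂+k₁·C_A).
Integrating from C_{A0} to C_A: C_S = (1.43/0.296)·ln[(1.43+0.296·1.83)/(1.43+0.296·1.26)] = 4.831·ln(1.972/1.803) = 0.4329 mol·L⁻¹.
Then C_R = (C_{A0}−C_A) − C_S = 0.5710 − 0.4329 = 0.1380 mol·L⁻¹.
Y_R = C_R/C_{A0} = 0.1380/1.83 = 0.0754.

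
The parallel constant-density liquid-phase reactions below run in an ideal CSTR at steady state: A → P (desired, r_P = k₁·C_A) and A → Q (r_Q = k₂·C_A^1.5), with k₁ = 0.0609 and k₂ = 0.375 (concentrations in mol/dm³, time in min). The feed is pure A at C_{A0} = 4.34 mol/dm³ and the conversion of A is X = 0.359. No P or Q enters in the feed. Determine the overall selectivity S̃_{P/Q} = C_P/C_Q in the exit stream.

Exit C_A = C_{A0}(1−X) = 4.34×0.641 = 2.782 mol/dm³.
In a CSTR the entire volume is at exit conditions, so r_P = 0.0609×2.782 = 0.1694 and r_Q = 0.375×2.782^1.5 = 1.740.
Overall selectivity = C_P/C_Q = r_Pτ/(r_Qτ) = r_P/r_Q = 0.0974.

0.0974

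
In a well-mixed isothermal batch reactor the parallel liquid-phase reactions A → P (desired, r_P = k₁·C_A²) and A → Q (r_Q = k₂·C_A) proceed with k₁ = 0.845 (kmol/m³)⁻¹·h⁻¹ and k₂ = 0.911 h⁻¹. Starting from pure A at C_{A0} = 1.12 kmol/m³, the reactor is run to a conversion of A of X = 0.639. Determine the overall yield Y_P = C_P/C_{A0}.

C_A = C_{A0}(1−X) = 0.4043 kmol/m³.
Along a PFR/batch, dC_Q/dC_A = −r_Q/(r_P+r_Q) = −k₂/(k₂+k₁·C_A).
Integrating from C_{A0} to C_A: C_Q = (0.911/0.845)·ln[(0.911+0.845·1.12)/(0.911+0.845·0.404)] = 1.078·ln(1.857/1.253) = 0.4247 kmol/m³.
Then C_P = (C_{A0}−C_A) − C_Q = 0.7157 − 0.4247 = 0.2910 kmol/m³.
Y_P = C_P/C_{A0} = 0.2910/1.12 = 0.260.

0.260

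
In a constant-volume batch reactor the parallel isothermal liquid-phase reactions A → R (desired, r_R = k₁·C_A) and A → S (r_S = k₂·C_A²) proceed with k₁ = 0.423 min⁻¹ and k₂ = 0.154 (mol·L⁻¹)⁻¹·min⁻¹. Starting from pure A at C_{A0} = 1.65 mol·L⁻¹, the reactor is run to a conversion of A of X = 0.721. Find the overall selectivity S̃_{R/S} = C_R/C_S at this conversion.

2.68

C_A = C_{A0}(1−X) = 0.4604 mol·L⁻¹.
Along a PFR/batch, dC_R/dC_A = −r_R/(r_R+r_S) = −k₁/(k₁+k₂·C_A).
Integrating from C_{A0} to C_A: C_R = (0.423/0.154)·ln[(0.423+0.154·1.65)/(0.423+0.154·0.460)] = 2.747·ln(0.6771/0.4939) = 0.8666 mol·L⁻¹.
C_S = (C_{A0}−C_A)−C_R = 0.3231 mol·L⁻¹; S̃_{R/S} = 0.8666/0.3231 = 2.68.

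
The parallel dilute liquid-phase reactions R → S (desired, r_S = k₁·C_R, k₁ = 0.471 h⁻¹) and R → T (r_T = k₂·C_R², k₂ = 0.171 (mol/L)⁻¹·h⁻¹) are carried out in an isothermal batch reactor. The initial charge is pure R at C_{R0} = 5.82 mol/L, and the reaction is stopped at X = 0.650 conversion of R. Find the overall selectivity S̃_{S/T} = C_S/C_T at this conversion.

C_R = C_{R0}(1−X) = 2.037 mol/L.
Along a PFR/batch, dC_S/dC_R = −r_S/(r_S+r_T) = −k₁/(k₁+k₂·C_R).
Integrating from C_{R0} to C_R: C_S = (0.471/0.171)·ln[(0.471+0.171·5.82)/(0.471+0.171·2.04)] = 2.754·ln(1.466/0.8193) = 1.603 mol/L.
C_T = (C_{R0}−C_R)−C_S = 2.180 mol/L; S̃_{S/T} = 1.603/2.180 = 0.735.

0.735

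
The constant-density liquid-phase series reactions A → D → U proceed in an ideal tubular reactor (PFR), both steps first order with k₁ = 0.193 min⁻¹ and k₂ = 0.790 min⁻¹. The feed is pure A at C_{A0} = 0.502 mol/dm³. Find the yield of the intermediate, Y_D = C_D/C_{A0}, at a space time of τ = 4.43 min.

0.128

For first-order series with pure A initially, C_D(τ) = k₁C_{A0}/(k₂−k₁)·(e^(−k₁τ) − e^(−k₂τ)).
e^(−k₁τ) = e^(−0.193×4.43) = e^(−0.8550) = 0.4253; e^(−k₂τ) = e^(−3.500) = 0.03021.
C_D = 0.193×0.502/(0.790−0.193) × (0.4253−0.03021) = 0.1623×0.3951 = 0.06412 mol/dm³.
Y_D = C_D/C_{A0} = 0.06412/0.502 = 0.128.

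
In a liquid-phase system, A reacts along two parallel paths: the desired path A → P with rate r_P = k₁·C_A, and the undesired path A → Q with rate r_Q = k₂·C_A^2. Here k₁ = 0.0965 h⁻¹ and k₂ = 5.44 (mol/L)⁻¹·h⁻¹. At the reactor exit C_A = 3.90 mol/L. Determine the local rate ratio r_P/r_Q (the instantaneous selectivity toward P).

0.00455

S_{P/Q} = r_P/r_Q = (k₁·C_A)/(k₂·C_A^2) = (k₁/k₂)·C_A⁻¹.
= (0.0965×3.900) / (5.44×3.900^2) = 0.3764/82.74 = 0.00455.
The undesired path is higher order in A, so low C_A (CSTR or dilute feed) favours P.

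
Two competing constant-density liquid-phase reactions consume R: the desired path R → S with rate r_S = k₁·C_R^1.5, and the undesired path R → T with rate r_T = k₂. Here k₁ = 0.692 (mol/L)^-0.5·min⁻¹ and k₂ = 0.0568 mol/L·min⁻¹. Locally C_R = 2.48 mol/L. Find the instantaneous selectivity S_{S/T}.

S_{S/T} = r_S/r_T = (k₁·C_R^1.5)/(k₂) = (k₁/k₂)·C_R^1.5.
= (0.692×2.480^1.5) / (0.0568) = 2.703/0.05680 = 47.6.

47.6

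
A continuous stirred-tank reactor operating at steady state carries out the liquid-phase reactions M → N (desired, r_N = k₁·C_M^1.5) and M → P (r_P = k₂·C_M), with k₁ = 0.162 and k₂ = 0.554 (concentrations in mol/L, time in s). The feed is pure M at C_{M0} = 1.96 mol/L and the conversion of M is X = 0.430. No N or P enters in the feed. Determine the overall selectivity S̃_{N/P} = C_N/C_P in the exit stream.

0.309

Exit C_M = C_{M0}(1−X) = 1.96×0.570 = 1.117 mol/L.
Rates in a CSTR are evaluated at the outlet concentration: r_N = 0.162×1.117^1.5 = 0.1913, r_P = 0.554×1.117 = 0.6189.
Overall selectivity = C_N/C_P = r_Nτ/(r_Pτ) = r_N/r_P = 0.309.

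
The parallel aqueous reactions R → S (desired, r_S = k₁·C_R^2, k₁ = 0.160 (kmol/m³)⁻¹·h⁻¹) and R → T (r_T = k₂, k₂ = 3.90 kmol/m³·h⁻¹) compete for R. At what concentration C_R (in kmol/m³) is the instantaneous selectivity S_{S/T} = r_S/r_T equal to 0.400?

3.12 kmol/m³

S_{S/T} = (k₁/k₂)·C_R^2 ⇒ C_R = (S·k₂/k₁)^(0.5).
= (0.400×3.90/0.160)^(0.5) = (9.750)^(0.5) = 3.12 kmol/m³.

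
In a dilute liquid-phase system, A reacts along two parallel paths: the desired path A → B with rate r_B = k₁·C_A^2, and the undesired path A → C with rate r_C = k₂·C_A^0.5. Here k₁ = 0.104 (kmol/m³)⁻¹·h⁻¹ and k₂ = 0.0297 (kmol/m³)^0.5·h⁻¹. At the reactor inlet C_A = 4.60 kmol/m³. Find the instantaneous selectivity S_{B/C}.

34.5

S_{B/C} = r_B/r_C = (k₁·C_A^2)/(k₂·C_A^0.5) = (k₁/k₂)·C_A^1.5.
= (0.104×4.600^2) / (0.0297×4.600^0.5) = 2.201/0.06370 = 34.5.
Since the desired path is higher order in A, keeping C_A high (PFR or concentrated feed) favours B.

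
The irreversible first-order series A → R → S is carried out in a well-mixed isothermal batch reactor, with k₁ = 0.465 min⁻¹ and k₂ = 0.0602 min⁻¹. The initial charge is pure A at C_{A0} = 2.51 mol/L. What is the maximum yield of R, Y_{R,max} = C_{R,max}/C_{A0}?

Evaluating C_R at t_opt = ln(k₂/k₁)/(k₂−k₁) gives C_{R,max}/C_{A0} = (k₁/k₂)^[k₂/(k₂−k₁)].
= (0.465/0.0602)^(0.0602/(0.0602−0.465)) = (7.724)^(-0.1487) = 0.7378.

0.738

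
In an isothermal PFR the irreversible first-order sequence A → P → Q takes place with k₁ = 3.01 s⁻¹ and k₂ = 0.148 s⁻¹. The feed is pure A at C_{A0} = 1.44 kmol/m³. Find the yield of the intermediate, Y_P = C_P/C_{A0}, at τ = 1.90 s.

0.790

For first-order series with pure A initially, C_P(τ) = k₁C_{A0}/(k₂−k₁)·(e^(−k₁τ) − e^(−k₂τ)).
e^(−k₁τ) = e^(−3.01×1.90) = e^(−5.719) = 0.003283; e^(−k₂τ) = e^(−0.2812) = 0.7549.
C_P = 3.01×1.44/(0.148−3.01) × (0.003283−0.7549) = (-1.514)×(-0.7516) = 1.138 kmol/m³.
Y_P = C_P/C_{A0} = 1.138/1.44 = 0.790.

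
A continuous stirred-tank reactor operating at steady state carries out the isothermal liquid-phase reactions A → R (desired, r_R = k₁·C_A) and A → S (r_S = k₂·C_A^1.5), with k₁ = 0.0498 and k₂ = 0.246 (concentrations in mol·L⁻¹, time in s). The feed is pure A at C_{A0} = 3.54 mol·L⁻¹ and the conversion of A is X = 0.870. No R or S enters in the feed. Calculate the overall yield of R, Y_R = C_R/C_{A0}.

0.200

Exit C_A = C_{A0}(1−X) = 3.54×0.130 = 0.4602 mol·L⁻¹.
Rates in a CSTR are evaluated at the outlet concentration: r_R = 0.0498×0.4602 = 0.02292, r_S = 0.246×0.4602^1.5 = 0.07680.
Fraction of consumed A going to R: r_R/(r_R+r_S) = 0.2298.
C_R = 0.2298·C_{A0}·X = 0.2298×3.54×0.870 = 0.708 mol·L⁻¹; Y_R = C_R/C_{A0} = 0.200.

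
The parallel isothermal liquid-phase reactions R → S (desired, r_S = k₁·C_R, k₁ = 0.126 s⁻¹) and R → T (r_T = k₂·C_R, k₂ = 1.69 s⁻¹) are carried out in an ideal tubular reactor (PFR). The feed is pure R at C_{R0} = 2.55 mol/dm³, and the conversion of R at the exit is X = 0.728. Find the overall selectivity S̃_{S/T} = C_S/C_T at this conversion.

C_R = C_{R0}(1−X) = 0.6936 mol/dm³.
Both paths are first order in R, so the instantaneous fraction to S is constant: dC_S/d(−C_R) = k₁/(k₁+k₂) = 0.06938.
C_S = 0.06938·(C_{R0}−C_R) = 0.06938×1.856 = 0.129 mol/dm³.
C_T = (C_{R0}−C_R)−C_S = 1.728 mol/dm³; S̃_{S/T} = 0.1288/1.728 = 0.0746.

0.0746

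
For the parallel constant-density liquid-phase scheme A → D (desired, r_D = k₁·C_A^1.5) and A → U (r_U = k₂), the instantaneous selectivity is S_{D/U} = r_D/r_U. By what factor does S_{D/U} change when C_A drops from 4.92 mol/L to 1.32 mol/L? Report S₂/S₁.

0.139

S_{D/U} = (k₁/k₂)·C_A^1.5, so S₂/S₁ = (C_{A,2}/C_{A,1})^1.5.
= (1.32/4.92)^1.5 = (0.2683)^1.5 = 0.139.
Selectivity toward D falls as C_A falls — high-concentration operation is favoured.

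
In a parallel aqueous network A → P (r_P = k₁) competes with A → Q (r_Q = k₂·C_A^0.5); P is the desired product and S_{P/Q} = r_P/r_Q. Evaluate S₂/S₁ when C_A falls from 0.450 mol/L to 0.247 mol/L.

S_{P/Q} = (k₁/k₂)·C_A^-0.5, so S₂/S₁ = (C_{A,2}/C_{A,1})^-0.5.
= (0.247/0.450)^(-0.5) = (0.5489)^(-0.5) = 1.35.

1.35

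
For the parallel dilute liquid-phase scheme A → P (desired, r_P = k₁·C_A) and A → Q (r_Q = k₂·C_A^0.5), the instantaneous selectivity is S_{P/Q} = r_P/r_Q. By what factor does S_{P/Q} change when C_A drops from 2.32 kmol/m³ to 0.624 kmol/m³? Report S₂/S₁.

0.519

S_{P/Q} = (k₁/k₂)·C_A^0.5, so S₂/S₁ = (C_{A,2}/C_{A,1})^0.5.
= (0.624/2.32)^0.5 = (0.2690)^0.5 = 0.519.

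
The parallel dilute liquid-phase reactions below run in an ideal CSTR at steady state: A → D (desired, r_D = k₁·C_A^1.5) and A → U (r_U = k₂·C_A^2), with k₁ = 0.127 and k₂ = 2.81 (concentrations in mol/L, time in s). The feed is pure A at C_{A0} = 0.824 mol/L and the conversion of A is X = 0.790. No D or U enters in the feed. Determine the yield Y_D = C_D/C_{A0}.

0.0774

Exit C_A = C_{A0}(1−X) = 0.824×0.210 = 0.1730 mol/L.
Rates in a CSTR are evaluated at the outlet concentration: r_D = 0.127×0.1730^1.5 = 0.009142, r_U = 2.81×0.1730^2 = 0.08414.
Fraction of consumed A going to D: r_D/(r_D+r_U) = 0.09800.
C_D = 0.09800·C_{A0}·X = 0.09800×0.824×0.790 = 0.0638 mol/L; Y_D = C_D/C_{A0} = 0.0774.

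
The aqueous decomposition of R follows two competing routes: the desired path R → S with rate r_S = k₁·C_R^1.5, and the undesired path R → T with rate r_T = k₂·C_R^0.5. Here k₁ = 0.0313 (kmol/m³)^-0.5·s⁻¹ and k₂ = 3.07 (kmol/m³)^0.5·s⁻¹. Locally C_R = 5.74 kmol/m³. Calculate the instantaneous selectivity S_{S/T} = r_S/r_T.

S_{S/T} = r_S/r_T = (k₁·C_R^1.5)/(k₂·C_R^0.5) = (k₁/k₂)·C_R.
= (0.0313×5.740^1.5) / (3.07×5.740^0.5) = 0.4304/7.355 = 0.0585.

0.0585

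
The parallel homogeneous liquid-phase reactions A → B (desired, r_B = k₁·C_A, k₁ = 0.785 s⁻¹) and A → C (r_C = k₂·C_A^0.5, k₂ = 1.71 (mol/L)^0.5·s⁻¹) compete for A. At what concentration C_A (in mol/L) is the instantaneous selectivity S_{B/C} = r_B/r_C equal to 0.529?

1.33 mol/L

S_{B/C} = (k₁/k₂)·C_A^0.5 ⇒ C_A = (S·k₂/k₁)^(2).
= (0.529×1.71/0.785)^(2) = (1.152)^(2) = 1.33 mol/L.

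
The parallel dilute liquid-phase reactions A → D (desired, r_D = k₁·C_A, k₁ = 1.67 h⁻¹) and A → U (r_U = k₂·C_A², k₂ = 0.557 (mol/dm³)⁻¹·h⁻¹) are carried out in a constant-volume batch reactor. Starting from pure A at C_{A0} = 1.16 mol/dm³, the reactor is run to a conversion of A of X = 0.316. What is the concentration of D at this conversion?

C_A = C_{A0}(1−X) = 0.7934 mol/dm³.
Along a PFR/batch, dC_D/dC_A = −r_D/(r_D+r_U) = −k₁/(k₁+k₂·C_A).
Integrating from C_{A0} to C_A: C_D = (1.67/0.557)·ln[(1.67+0.557·1.16)/(1.67+0.557·0.793)] = 2.998·ln(2.316/2.112) = 0.2767 mol/dm³.

0.277 mol/dm³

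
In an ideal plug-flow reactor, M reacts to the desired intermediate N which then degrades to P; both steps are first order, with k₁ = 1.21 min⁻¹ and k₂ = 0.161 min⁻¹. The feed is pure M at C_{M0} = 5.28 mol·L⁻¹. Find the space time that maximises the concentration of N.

1.92 min

Setting dC_N/dτ = 0 gives τ_opt = ln(k₂/k₁)/(k₂−k₁).
= ln(0.161/1.21)/(0.161−1.21) = ln(0.1331)/-1.049 = -2.017/-1.049 = 1.92 min.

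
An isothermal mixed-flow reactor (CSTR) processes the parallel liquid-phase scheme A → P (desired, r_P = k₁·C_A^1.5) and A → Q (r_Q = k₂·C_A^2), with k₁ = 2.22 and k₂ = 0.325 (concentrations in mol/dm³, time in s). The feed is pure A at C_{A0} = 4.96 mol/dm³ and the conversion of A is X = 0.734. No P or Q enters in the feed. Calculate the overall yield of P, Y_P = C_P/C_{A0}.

0.628

Exit C_A = C_{A0}(1−X) = 4.96×0.266 = 1.319 mol/dm³.
A CSTR operates uniformly at the exit composition, giving r_P = 3.364 and r_Q = 0.5657 (each k·C_A^n at C_A = 1.319).
Fraction of consumed A going to P: r_P/(r_P+r_Q) = 0.8561.
C_P = 0.8561·C_{A0}·X = 0.8561×4.96×0.734 = 3.12 mol/dm³; Y_P = C_P/C_{A0} = 0.628.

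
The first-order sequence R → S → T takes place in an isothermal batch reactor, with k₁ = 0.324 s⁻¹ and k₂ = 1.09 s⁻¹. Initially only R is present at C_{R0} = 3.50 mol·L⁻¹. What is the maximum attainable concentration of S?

0.623 mol·L⁻¹

At the optimum, C_{S,max}/C_{R0} = (k₁/k₂)^[k₂/(k₂−k₁)].
= (0.324/1.09)^(1.09/(1.09−0.324)) = (0.2972)^(1.423) = 0.1779.
C_{S,max} = 0.1779×3.50 = 0.623 mol·L⁻¹.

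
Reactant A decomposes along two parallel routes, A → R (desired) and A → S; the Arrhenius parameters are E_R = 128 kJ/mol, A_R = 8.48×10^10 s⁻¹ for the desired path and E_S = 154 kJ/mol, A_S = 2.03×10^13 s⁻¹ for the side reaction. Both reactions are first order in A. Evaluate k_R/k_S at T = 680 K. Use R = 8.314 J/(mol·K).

k_R/k_S = (A_R/A_S)·exp[−(E_R−E_S)/(RT)] = (A_R/A_S)·exp[(E_S−E_R)/(RT)].
(E_S−E_R)/(RT) = (154−128)×10³/(8.314×680) = 26000/5654 = 4.599.
k_R/k_S = (8.48×10^10/2.03×10^13)·exp(4.599) = 0.004177 × 99.38 = 0.415.
Since E_R < E_S, lowering the temperature improves selectivity toward R.

0.415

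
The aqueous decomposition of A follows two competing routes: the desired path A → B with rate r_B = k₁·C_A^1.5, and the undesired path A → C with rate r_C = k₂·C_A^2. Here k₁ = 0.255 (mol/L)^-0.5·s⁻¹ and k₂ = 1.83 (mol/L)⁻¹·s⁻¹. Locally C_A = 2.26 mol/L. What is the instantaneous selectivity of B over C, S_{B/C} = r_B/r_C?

0.0927

S_{B/C} = r_B/r_C = (k₁·C_A^1.5)/(k₂·C_A^2) = (k₁/k₂)·C_A^-0.5.
= (0.255×2.260^1.5) / (1.83×2.260^2) = 0.8664/9.347 = 0.0927.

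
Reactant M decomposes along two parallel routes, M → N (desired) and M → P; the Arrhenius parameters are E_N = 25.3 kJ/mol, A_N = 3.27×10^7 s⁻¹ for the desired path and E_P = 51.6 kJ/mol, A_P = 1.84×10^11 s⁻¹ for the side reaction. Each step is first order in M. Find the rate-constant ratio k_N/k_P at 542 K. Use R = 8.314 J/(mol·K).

Since both paths have the same order in M, the concentration cancels and S_{N/P} = k_N/k_P = (A_N/A_P)·exp[(E_P−E_N)/(RT)].
(E_P−E_N)/(RT) = (51.6−25.3)×10³/(8.314×542) = 26300/4506 = 5.836.
k_N/k_P = (3.27×10^7/1.84×10^11)·exp(5.836) = 1.777×10^-4 × 342.6 = 0.0609.
Since E_N < E_P, lowering the temperature improves selectivity toward N.

0.0609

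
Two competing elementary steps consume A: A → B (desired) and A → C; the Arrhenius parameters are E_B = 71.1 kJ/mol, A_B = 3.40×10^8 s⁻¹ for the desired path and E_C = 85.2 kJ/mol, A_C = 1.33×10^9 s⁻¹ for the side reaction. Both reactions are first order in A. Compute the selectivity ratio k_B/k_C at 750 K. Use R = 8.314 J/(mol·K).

2.45

k_B/k_C = (A_B/A_C)·exp[−(E_B−E_C)/(RT)] = (A_B/A_C)·exp[(E_C−E_B)/(RT)].
(E_C−E_B)/(RT) = (85.2−71.1)×10³/(8.314×750) = 14100/6236 = 2.261.
k_B/k_C = (3.40×10^8/1.33×10^9)·exp(2.261) = 0.2556 × 9.595 = 2.45.
Since E_B < E_C, lowering the temperature improves selectivity toward B.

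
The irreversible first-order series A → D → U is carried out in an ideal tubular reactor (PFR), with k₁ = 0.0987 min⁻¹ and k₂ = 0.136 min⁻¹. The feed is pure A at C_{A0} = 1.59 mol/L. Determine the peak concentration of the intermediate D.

For a first-order series the maximum intermediate yield is C_{D,max}/C_{A0} = (k₁/k₂)^[k₂/(k₂−k₁)].
= (0.0987/0.136)^(0.136/(0.136−0.0987)) = (0.7257)^(3.646) = 0.3107.
C_{D,max} = 0.3107×1.59 = 0.494 mol/L.

0.494 mol/L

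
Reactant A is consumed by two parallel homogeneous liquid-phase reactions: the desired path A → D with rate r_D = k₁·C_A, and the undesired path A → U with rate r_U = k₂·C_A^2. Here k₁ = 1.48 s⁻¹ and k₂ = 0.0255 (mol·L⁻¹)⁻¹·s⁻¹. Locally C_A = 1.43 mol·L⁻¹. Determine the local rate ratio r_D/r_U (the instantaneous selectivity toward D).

40.6

S_{D/U} = r_D/r_U = (k₁·C_A)/(k₂·C_A^2) = (k₁/k₂)·C_A⁻¹.
= (1.48×1.430) / (0.0255×1.430^2) = 2.116/0.05214 = 40.6.
The undesired path is higher order in A, so low C_A (CSTR or dilute feed) favours D.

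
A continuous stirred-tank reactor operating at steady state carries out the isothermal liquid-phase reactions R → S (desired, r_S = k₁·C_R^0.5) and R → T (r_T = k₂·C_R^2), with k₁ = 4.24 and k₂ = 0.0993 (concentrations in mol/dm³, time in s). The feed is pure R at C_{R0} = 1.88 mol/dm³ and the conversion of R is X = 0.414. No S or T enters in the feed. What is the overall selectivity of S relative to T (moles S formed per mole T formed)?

36.9

Exit C_R = C_{R0}(1−X) = 1.88×0.586 = 1.102 mol/dm³.
A CSTR operates uniformly at the exit composition, giving r_S = 4.450 and r_T = 0.1205 (each k·C_R^n at C_R = 1.102).
Overall selectivity = C_S/C_T = r_Sτ/(r_Tτ) = r_S/r_T = 36.9.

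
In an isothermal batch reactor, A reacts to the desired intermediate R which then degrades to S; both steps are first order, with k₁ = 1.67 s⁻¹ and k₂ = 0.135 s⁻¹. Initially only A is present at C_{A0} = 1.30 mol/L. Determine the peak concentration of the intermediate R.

Evaluating C_R at t_opt = ln(k₂/k₁)/(k₂−k₁) gives C_{R,max}/C_{A0} = (k₁/k₂)^[k₂/(k₂−k₁)].
= (1.67/0.135)^(0.135/(0.135−1.67)) = (12.37)^(-0.08795) = 0.8015.
C_{R,max} = 0.8015×1.30 = 1.04 mol/L.

1.04 mol/L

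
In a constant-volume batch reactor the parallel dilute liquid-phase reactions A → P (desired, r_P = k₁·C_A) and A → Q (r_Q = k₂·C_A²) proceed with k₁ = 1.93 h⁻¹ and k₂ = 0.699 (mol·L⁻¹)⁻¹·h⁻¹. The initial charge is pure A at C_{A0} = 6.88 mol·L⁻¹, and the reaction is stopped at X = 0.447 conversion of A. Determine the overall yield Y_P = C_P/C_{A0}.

0.154

C_A = C_{A0}(1−X) = 3.805 mol·L⁻¹.
Along a PFR/batch, dC_P/dC_A = −r_P/(r_P+r_Q) = −k₁/(k₁+k₂·C_A).
Integrating from C_{A0} to C_A: C_P = (1.93/0.699)·ln[(1.93+0.699·6.88)/(1.93+0.699·3.80)] = 2.761·ln(6.739/4.589) = 1.061 mol·L⁻¹.
Y_P = C_P/C_{A0} = 1.061/6.88 = 0.154.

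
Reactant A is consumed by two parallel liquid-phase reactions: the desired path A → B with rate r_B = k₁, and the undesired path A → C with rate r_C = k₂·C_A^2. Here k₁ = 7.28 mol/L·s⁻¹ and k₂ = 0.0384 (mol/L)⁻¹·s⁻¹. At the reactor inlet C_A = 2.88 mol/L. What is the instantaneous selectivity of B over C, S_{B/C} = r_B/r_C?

22.9

S_{B/C} = r_B/r_C = (k₁)/(k₂·C_A^2) = (k₁/k₂)·C_A^-2.
= (7.28) / (0.0384×2.880^2) = 7.280/0.3185 = 22.9.
The undesired path is higher order in A, so low C_A (CSTR or dilute feed) favours B.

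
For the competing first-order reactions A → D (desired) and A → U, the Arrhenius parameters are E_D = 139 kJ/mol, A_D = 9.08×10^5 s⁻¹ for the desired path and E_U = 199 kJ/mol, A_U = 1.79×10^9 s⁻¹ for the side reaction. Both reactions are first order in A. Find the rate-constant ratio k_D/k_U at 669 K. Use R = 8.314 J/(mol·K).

Since both paths have the same order in A, the concentration cancels and S_{D/U} = k_D/k_U = (A_D/A_U)·exp[(E_U−E_D)/(RT)].
(E_U−E_D)/(RT) = (199−139)×10³/(8.314×669) = 60000/5562 = 10.79.
k_D/k_U = (9.08×10^5/1.79×10^9)·exp(10.79) = 5.073×10^-4 × 48405 = 24.6.
Since E_D < E_U, lowering the temperature improves selectivity toward D.

24.6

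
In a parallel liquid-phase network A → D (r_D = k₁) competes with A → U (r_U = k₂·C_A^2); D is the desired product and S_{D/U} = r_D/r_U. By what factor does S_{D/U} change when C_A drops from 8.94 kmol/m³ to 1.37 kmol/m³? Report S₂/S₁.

42.6

S_{D/U} = (k₁/k₂)·C_A^-2, so S₂/S₁ = (C_{A,2}/C_{A,1})^-2.
= (1.37/8.94)^(-2) = (0.1532)^(-2) = 42.6.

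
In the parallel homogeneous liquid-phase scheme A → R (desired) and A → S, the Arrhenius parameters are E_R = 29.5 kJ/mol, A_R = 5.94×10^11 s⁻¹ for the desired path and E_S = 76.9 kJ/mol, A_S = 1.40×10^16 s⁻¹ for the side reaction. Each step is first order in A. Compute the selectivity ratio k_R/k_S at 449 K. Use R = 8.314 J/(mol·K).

With equal orders, S_{R/S} = k_R/k_S = (A_R/A_S)·exp[(E_S−E_R)/(RT)].
(E_S−E_R)/(RT) = (76.9−29.5)×10³/(8.314×449) = 47400/3733 = 12.70.
k_R/k_S = (5.94×10^11/1.40×10^16)·exp(12.70) = 4.243×10^-5 × 3.270×10^5 = 13.9.

13.9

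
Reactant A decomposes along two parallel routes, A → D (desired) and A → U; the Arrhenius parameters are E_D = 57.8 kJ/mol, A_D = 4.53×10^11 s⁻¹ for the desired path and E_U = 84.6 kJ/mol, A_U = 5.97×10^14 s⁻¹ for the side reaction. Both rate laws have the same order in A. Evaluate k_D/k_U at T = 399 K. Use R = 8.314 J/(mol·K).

2.45

k_D/k_U = (A_D/A_U)·exp[−(E_D−E_U)/(RT)] = (A_D/A_U)·exp[(E_U−E_D)/(RT)].
(E_U−E_D)/(RT) = (84.6−57.8)×10³/(8.314×399) = 26800/3317 = 8.079.
k_D/k_U = (4.53×10^11/5.97×10^14)·exp(8.079) = 7.588×10^-4 × 3226 = 2.45.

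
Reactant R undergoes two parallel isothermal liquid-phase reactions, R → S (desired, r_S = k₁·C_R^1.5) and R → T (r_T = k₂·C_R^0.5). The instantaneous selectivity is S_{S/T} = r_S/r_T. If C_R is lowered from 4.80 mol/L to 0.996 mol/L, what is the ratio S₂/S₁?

0.207

S_{S/T} = (k₁/k₂)·C_R, so S₂/S₁ = (C_{R,2}/C_{R,1}).
= 0.996/4.80 = 0.207.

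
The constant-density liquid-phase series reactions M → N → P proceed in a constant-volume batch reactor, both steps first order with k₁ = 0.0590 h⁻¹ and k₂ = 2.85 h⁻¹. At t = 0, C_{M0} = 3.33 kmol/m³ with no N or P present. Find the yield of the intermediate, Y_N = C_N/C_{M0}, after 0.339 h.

0.0127

For first-order series with pure M initially, C_N(t) = k₁C_{M0}/(k₂−k₁)·(e^(−k₁t) − e^(−k₂t)).
e^(−k₁t) = e^(−0.0590×0.339) = e^(−0.02000) = 0.9802; e^(−k₂t) = e^(−0.9662) = 0.3805.
C_N = 0.0590×3.33/(2.85−0.0590) × (0.9802−0.3805) = 0.07039×0.5997 = 0.04221 kmol/m³.
Y_N = C_N/C_{M0} = 0.04221/3.33 = 0.0127.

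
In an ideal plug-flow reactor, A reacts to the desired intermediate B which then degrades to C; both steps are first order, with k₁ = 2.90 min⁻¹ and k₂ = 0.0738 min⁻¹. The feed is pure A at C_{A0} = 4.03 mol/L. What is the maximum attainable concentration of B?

3.66 mol/L

At the optimum, C_{B,max}/C_{A0} = (k₁/k₂)^[k₂/(k₂−k₁)].
= (2.90/0.0738)^(0.0738/(0.0738−2.90)) = (39.30)^(-0.02611) = 0.9086.
C_{B,max} = 0.9086×4.03 = 3.66 mol/L.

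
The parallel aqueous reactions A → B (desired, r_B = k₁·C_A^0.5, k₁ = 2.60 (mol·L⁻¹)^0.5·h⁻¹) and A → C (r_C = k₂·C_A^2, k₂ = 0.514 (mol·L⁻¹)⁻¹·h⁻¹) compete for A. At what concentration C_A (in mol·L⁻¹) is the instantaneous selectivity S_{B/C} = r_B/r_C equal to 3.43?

S_{B/C} = (k₁/k₂)·C_A^-1.5 ⇒ C_A = (S·k₂/k₁)^(1/(-1.5)).
= (3.43×0.514/2.60)^(-0.6667) = (0.6781)^(-0.6667) = 1.30 mol·L⁻¹.

1.30 mol·L⁻¹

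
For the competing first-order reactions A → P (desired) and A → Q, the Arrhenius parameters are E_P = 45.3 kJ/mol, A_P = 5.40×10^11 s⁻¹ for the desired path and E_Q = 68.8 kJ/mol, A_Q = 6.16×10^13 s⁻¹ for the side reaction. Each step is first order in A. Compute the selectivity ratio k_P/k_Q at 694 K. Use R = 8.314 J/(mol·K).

0.515

k_P/k_Q = (A_P/A_Q)·exp[−(E_P−E_Q)/(RT)] = (A_P/A_Q)·exp[(E_Q−E_P)/(RT)].
(E_Q−E_P)/(RT) = (68.8−45.3)×10³/(8.314×694) = 23500/5770 = 4.073.
k_P/k_Q = (5.40×10^11/6.16×10^13)·exp(4.073) = 0.008766 × 58.72 = 0.515.
Since E_P < E_Q, lowering the temperature improves selectivity toward P.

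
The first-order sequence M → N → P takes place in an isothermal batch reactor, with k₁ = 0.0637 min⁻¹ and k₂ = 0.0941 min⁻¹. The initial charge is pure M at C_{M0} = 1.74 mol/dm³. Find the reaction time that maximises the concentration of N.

For first-order series the maximum of C_N occurs at t_opt = ln(k₂/k₁)/(k₂−k₁).
= ln(0.0941/0.0637)/(0.0941−0.0637) = ln(1.477)/0.03040 = 0.3902/0.03040 = 12.8 min.

12.8 min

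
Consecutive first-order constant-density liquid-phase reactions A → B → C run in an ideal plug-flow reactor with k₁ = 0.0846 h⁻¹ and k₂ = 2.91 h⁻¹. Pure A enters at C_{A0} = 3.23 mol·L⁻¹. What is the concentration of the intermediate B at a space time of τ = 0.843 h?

The intermediate concentration in a first-order A→B→C sequence is C_B = k₁C_{A0}(e^(−k₁τ) − e^(−k₂τ))/(k₂−k₁).
e^(−k₁τ) = e^(−0.0846×0.843) = e^(−0.07132) = 0.9312; e^(−k₂τ) = e^(−2.453) = 0.08602.
C_B = 0.0846×3.23/(2.91−0.0846) × (0.9312−0.08602) = 0.09671×0.8451 = 0.08174 mol·L⁻¹.

0.0817 mol·L⁻¹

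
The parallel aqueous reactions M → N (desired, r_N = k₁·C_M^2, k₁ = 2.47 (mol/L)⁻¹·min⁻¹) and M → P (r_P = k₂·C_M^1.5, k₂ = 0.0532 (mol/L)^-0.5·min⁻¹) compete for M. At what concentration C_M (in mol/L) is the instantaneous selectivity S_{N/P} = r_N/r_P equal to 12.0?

0.0668 mol/L

S_{N/P} = (k₁/k₂)·C_M^0.5 ⇒ C_M = (S·k₂/k₁)^(2).
= (12.0×0.0532/2.47)^(2) = (0.2585)^(2) = 0.0668 mol/L.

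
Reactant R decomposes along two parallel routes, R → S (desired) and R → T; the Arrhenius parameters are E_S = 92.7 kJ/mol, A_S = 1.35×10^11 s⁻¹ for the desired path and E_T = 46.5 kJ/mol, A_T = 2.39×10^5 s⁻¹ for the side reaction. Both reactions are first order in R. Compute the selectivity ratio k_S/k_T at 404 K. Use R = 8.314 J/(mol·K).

0.600

Since both paths have the same order in R, the concentration cancels and S_{S/T} = k_S/k_T = (A_S/A_T)·exp[(E_T−E_S)/(RT)].
(E_T−E_S)/(RT) = (46.5−92.7)×10³/(8.314×404) = -46200/3359 = -13.75.
k_S/k_T = (1.35×10^11/2.39×10^5)·exp(-13.75) = 5.649×10^5 × 1.063×10^-6 = 0.600.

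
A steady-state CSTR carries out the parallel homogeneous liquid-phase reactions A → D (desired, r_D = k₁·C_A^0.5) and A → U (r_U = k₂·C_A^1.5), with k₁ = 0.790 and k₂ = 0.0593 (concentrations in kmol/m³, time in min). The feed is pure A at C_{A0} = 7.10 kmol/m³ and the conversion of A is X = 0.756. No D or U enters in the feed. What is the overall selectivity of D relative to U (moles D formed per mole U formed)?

Exit C_A = C_{A0}(1−X) = 7.10×0.244 = 1.732 kmol/m³.
A CSTR operates uniformly at the exit composition, giving r_D = 1.040 and r_U = 0.1352 (each k·C_A^n at C_A = 1.732).
Overall selectivity = C_D/C_U = r_Dτ/(r_Uτ) = r_D/r_U = 7.69.

7.69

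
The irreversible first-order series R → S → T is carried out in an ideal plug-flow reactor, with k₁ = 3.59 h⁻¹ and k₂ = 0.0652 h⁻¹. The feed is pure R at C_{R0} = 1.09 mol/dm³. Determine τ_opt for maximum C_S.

The intermediate peaks when r₁ = r₂, i.e. k₁e^(−k₁τ) = k₂e^(−k₂τ), giving τ_opt = ln(k₂/k₁)/(k₂−k₁).
= ln(0.0652/3.59)/(0.0652−3.59) = ln(0.01816)/-3.525 = -4.008/-3.525 = 1.14 h.

1.14 h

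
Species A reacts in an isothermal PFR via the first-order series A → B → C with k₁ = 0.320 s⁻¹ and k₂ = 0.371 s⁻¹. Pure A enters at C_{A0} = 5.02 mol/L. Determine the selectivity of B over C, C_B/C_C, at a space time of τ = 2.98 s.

1.25

Solving the coupled first-order balances gives C_B(τ) = [k₁/(k₂−k₁)]·C_{A0}·(e^(−k₁τ) − e^(−k₂τ)).
e^(−k₁τ) = e^(−0.320×2.98) = e^(−0.9536) = 0.3854; e^(−k₂τ) = e^(−1.106) = 0.3310.
C_B = 0.320×5.02/(0.371−0.320) × (0.3854−0.3310) = 31.50×0.05433 = 1.711 mol/L.
C_A = C_{A0}e^(−k₁τ) = 1.934 mol/L, so C_C = C_{A0}−C_A−C_B = 1.374 mol/L; C_B/C_C = 1.25.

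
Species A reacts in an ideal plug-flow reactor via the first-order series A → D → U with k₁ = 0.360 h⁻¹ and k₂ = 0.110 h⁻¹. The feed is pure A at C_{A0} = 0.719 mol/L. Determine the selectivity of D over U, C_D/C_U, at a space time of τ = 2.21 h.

6.91

For first-order series with pure A initially, C_D(τ) = k₁C_{A0}/(k₂−k₁)·(e^(−k₁τ) − e^(−k₂τ)).
e^(−k₁τ) = e^(−0.360×2.21) = e^(−0.7956) = 0.4513; e^(−k₂τ) = e^(−0.2431) = 0.7842.
C_D = 0.360×0.719/(0.110−0.360) × (0.4513−0.7842) = (-1.035)×(-0.3329) = 0.3447 mol/L.
C_A = C_{A0}e^(−k₁τ) = 0.3245 mol/L, so C_U = C_{A0}−C_A−C_D = 0.04985 mol/L; C_D/C_U = 6.91.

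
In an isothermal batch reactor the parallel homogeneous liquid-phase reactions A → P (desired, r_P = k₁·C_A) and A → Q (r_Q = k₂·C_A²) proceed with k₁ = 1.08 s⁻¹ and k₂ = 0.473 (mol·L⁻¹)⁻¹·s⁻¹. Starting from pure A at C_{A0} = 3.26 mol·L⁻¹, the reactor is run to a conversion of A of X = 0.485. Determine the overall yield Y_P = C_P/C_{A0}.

0.235

C_A = C_{A0}(1−X) = 1.679 mol·L⁻¹.
Along a PFR/batch, dC_P/dC_A = −r_P/(r_P+r_Q) = −k₁/(k₁+k₂·C_A).
Integrating from C_{A0} to C_A: C_P = (1.08/0.473)·ln[(1.08+0.473·3.26)/(1.08+0.473·1.68)] = 2.283·ln(2.622/1.874) = 0.7667 mol·L⁻¹.
Y_P = C_P/C_{A0} = 0.7667/3.26 = 0.235.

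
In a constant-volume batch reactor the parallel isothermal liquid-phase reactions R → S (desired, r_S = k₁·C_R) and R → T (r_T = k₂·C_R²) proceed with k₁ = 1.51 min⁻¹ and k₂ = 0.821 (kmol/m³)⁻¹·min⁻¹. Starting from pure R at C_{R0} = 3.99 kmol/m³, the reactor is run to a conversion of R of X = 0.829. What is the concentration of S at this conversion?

1.54 kmol/m³

C_R = C_{R0}(1−X) = 0.6823 kmol/m³.
Along a PFR/batch, dC_S/dC_R = −r_S/(r_S+r_T) = −k₁/(k₁+k₂·C_R).
Integrating from C_{R0} to C_R: C_S = (1.51/0.821)·ln[(1.51+0.821·3.99)/(1.51+0.821·0.682)] = 1.839·ln(4.786/2.070) = 1.541 kmol/m³.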